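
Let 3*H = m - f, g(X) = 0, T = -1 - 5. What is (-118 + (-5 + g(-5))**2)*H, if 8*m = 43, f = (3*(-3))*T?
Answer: 12059/8 ≈ 1507.4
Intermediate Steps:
T = -6
f = 54 (f = (3*(-3))*(-6) = -9*(-6) = 54)
m = 43/8 (m = (1/8)*43 = 43/8 ≈ 5.3750)
H = -389/24 (H = (43/8 - 1*54)/3 = (43/8 - 54)/3 = (1/3)*(-389/8) = -389/24 ≈ -16.208)
(-118 + (-5 + g(-5))**2)*H = (-118 + (-5 + 0)**2)*(-389/24) = (-118 + (-5)**2)*(-389/24) = (-118 + 25)*(-389/24) = -93*(-389/24) = 12059/8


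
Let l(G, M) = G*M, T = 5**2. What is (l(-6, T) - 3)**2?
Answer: 23409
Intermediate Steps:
T = 25
(l(-6, T) - 3)**2 = (-6*25 - 3)**2 = (-150 - 3)**2 = (-153)**2 = 23409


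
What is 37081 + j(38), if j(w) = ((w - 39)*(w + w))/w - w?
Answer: 37041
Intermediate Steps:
j(w) = -78 + w (j(w) = ((-39 + w)*(2*w))/w - w = (2*w*(-39 + w))/w - w = (-78 + 2*w) - w = -78 + w)
37081 + j(38) = 37081 + (-78 + 38) = 37081 - 40 = 37041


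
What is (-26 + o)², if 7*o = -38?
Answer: 48400/49 ≈ 987.75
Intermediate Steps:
o = -38/7 (o = (⅐)*(-38) = -38/7 ≈ -5.4286)
(-26 + o)² = (-26 - 38/7)² = (-220/7)² = 48400/49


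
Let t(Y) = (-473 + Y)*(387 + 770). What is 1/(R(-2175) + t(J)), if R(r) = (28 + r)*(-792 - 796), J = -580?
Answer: 1/2191115 ≈ 4.5639e-7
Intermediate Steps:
R(r) = -44464 - 1588*r (R(r) = (28 + r)*(-1588) = -44464 - 1588*r)
t(Y) = -547261 + 1157*Y (t(Y) = (-473 + Y)*1157 = -547261 + 1157*Y)
1/(R(-2175) + t(J)) = 1/((-44464 - 1588*(-2175)) + (-547261 + 1157*(-580))) = 1/((-44464 + 3453900) + (-547261 - 671060)) = 1/(3409436 - 1218321) = 1/2191115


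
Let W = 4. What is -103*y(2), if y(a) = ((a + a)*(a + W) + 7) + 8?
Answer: -4017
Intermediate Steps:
y(a) = 15 + 2*a*(4 + a) (y(a) = ((a + a)*(a + 4) + 7) + 8 = ((2*a)*(4 + a) + 7) + 8 = (2*a*(4 + a) + 7) + 8 = (7 + 2*a*(4 + a)) + 8 = 15 + 2*a*(4 + a))
-103*y(2) = -103*(15 + 2*2² + 8*2) = -103*(15 + 2*4 + 16) = -103*(15 + 8 + 16) = -103*39 = -4017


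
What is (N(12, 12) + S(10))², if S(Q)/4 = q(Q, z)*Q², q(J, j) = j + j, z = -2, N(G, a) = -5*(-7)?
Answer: 2449225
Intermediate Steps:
N(G, a) = 35
q(J, j) = 2*j
S(Q) = -16*Q² (S(Q) = 4*((2*(-2))*Q²) = 4*(-4*Q²) = -16*Q²)
(N(12, 12) + S(10))² = (35 - 16*10²)² = (35 - 16*100)² = (35 - 1600)² = (-1565)² = 2449225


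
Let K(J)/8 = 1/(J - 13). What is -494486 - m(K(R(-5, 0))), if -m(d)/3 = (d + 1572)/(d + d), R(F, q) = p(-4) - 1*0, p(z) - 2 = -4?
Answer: -1995623/4 ≈ -4.9891e+5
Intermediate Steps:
p(z) = -2 (p(z) = 2 - 4 = -2)
R(F, q) = -2 (R(F, q) = -2 - 1*0 = -2 + 0 = -2)
K(J) = 8/(-13 + J) (K(J) = 8/(J - 13) = 8/(-13 + J))
m(d) = -3*(1572 + d)/(2*d) (m(d) = -3*(d + 1572)/(d + d) = -3*(1572 + d)/(2*d))
-494486 - m(K(R(-5, 0))) = -494486 - (-3/2 - 2358/(8/(-13 - 2))) = -494486 - (-3/2 - 2358/(8/(-15))) = -494486 - (-3/2 - 2358/(8*(-1/15))) = -494486 - (-3/2 - 2358/(-8/15)) = -494486 - (-3/2 - 2358*(-15/8)) = -494486 - (-3/2 + 17685/4) = -494486 - 1*17679/4 = -494486 - 17679/4 = -1995623/4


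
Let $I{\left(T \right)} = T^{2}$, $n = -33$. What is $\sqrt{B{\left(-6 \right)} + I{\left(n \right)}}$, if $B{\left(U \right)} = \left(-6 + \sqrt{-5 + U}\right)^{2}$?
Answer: $\sqrt{1114 - 12 i \sqrt{11}} \approx 33.382 - 0.5961 i$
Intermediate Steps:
$\sqrt{B{\left(-6 \right)} + I{\left(n \right)}} = \sqrt{\left(-6 + \sqrt{-5 - 6}\right)^{2} + \left(-33\right)^{2}} = \sqrt{\left(-6 + \sqrt{-11}\right)^{2} + 1089} = \sqrt{\left(-6 + i \sqrt{11}\right)^{2} + 1089} = \sqrt{1089 + \left(-6 + i \sqrt{11}\right)^{2}}$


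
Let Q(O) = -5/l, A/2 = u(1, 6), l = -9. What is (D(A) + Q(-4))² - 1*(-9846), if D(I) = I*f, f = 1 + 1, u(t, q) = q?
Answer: 846367/81 ≈ 10449.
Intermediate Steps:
f = 2
A = 12 (A = 2*6 = 12)
D(I) = 2*I (D(I) = I*2 = 2*I)
Q(O) = 5/9 (Q(O) = -5/(-9) = -5*(-⅑) = 5/9)
(D(A) + Q(-4))² - 1*(-9846) = (2*12 + 5/9)² - 1*(-9846) = (24 + 5/9)² + 9846 = (221/9)² + 9846 = 48841/81 + 9846 = 846367/81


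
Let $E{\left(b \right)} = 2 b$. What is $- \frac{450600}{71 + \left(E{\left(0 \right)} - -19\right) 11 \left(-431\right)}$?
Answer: $\frac{56325}{11251} \approx 5.0062$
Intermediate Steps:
$- \frac{450600}{71 + \left(E{\left(0 \right)} - -19\right) 11 \left(-431\right)} = - \frac{450600}{71 + \left(2 \cdot 0 - -19\right) 11 \left(-431\right)} = - \frac{450600}{71 + \left(0 + \left(-1 + 20\right)\right) 11 \left(-431\right)} = - \frac{450600}{71 + \left(0 + 19\right) 11 \left(-431\right)} = - \frac{450600}{71 + 19 \cdot 11 \left(-431\right)} = - \frac{450600}{71 + 209 \left(-431\right)} = - \frac{450600}{71 - 90079} = - \frac{450600}{-90008} = \left(-450600\right) \left(- \frac{1}{90008}\right) = \frac{56325}{11251}$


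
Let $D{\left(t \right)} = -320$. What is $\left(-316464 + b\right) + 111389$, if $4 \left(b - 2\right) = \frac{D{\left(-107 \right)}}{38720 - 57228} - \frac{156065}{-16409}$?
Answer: $- \frac{62279489771881}{303697772} \approx -2.0507 \cdot 10^{5}$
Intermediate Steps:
$b = \frac{1330821019}{303697772}$ ($b = 2 + \frac{- \frac{320}{38720 - 57228} - \frac{156065}{-16409}}{4} = 2 + \frac{- \frac{320}{-18508} - - \frac{156065}{16409}}{4} = 2 + \frac{\left(-320\right) \left(- \frac{1}{18508}\right) + \frac{156065}{16409}}{4} = 2 + \frac{\frac{80}{4627} + \frac{156065}{16409}}{4} = 2 + \frac{1}{4} \cdot \frac{723425475}{75924443} = 2 + \frac{723425475}{303697772} = \frac{1330821019}{303697772} \approx 4.3821$)
$\left(-316464 + b\right) + 111389 = \left(-316464 + \frac{1330821019}{303697772}\right) + 111389 = - \frac{96108080897189}{303697772} + 111389 = - \frac{62279489771881}{303697772}$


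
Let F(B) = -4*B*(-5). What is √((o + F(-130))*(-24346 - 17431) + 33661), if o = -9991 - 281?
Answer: √537787205 ≈ 23190.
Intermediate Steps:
F(B) = 20*B
o = -10272
√((o + F(-130))*(-24346 - 17431) + 33661) = √((-10272 + 20*(-130))*(-24346 - 17431) + 33661) = √((-10272 - 2600)*(-41777) + 33661) = √(-12872*(-41777) + 33661) = √(537753544 + 33661) = √537787205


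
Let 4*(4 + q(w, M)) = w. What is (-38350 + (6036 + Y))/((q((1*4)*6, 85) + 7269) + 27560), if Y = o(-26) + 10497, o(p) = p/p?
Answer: -21816/34831 ≈ -0.62634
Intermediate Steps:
o(p) = 1
q(w, M) = -4 + w/4
Y = 10498 (Y = 1 + 10497 = 10498)
(-38350 + (6036 + Y))/((q((1*4)*6, 85) + 7269) + 27560) = (-38350 + (6036 + 10498))/(((-4 + ((1*4)*6)/4) + 7269) + 27560) = (-38350 + 16534)/(((-4 + (4*6)/4) + 7269) + 27560) = -21816/(((-4 + (¼)*24) + 7269) + 27560) = -21816/(((-4 + 6) + 7269) + 27560) = -21816/((2 + 7269) + 27560) = -21816/(7271 + 27560) = -21816/34831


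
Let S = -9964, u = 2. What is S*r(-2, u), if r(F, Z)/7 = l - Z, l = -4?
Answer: 418488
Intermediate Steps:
r(F, Z) = -28 - 7*Z (r(F, Z) = 7*(-4 - Z) = -28 - 7*Z)
S*r(-2, u) = -9964*(-28 - 7*2) = -9964*(-28 - 14) = -9964*(-42) = 418488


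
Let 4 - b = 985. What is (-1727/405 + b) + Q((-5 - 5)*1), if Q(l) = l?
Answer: -403082/405 ≈ -995.26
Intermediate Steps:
b = -981 (b = 4 - 1*985 = 4 - 985 = -981)
(-1727/405 + b) + Q((-5 - 5)*1) = (-1727/405 - 981) + (-5 - 5)*1 = (-1727*1/405 - 981) - 10*1 = (-1727/405 - 981) - 10 = -399032/405 - 10 = -403082/405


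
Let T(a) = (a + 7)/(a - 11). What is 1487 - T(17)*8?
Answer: 1455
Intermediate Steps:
T(a) = (7 + a)/(-11 + a)
1487 - T(17)*8 = 1487 - (7 + 17)/(-11 + 17)*8 = 1487 - 24/6*8 = 1487 - (⅙)*24*8 = 1487 - 4*8 = 1487 - 1*32 = 1487 - 32 = 1455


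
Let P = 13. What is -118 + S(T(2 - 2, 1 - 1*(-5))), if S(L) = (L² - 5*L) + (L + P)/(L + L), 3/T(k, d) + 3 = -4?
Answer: -19160/147 ≈ -130.34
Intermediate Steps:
T(k, d) = -3/7 (T(k, d) = 3/(-3 - 4) = 3/(-7) = 3*(-⅐) = -3/7)
S(L) = L² - 5*L + (13 + L)/(2*L) (S(L) = (L² - 5*L) + (L + 13)/(L + L) = (L² - 5*L) + (13 + L)/((2*L)) = (L² - 5*L) + (13 + L)*(1/(2*L)) = (L² - 5*L) + (13 + L)/(2*L) = L² - 5*L + (13 + L)/(2*L))
-118 + S(T(2 - 2, 1 - 1*(-5))) = -118 + (½ + (-3/7)² - 5*(-3/7) + 13/(2*(-3/7))) = -118 + (½ + 9/49 + 15/7 + (13/2)*(-7/3)) = -118 + (½ + 9/49 + 15/7 - 91/6) = -118 - 1814/147 = -19160/147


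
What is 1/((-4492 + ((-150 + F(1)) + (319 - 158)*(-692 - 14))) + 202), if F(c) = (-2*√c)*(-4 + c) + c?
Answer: -1/118099 ≈ -8.4675e-6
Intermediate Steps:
F(c) = c - 2*√c*(-4 + c) (F(c) = -2*√c*(-4 + c) + c = c - 2*√c*(-4 + c))
1/((-4492 + ((-150 + F(1)) + (319 - 158)*(-692 - 14))) + 202) = 1/((-4492 + ((-150 + (1 - 2*1^(3/2) + 8*√1)) + (319 - 158)*(-692 - 14))) + 202) = 1/((-4492 + ((-150 + (1 - 2*1 + 8*1)) + 161*(-706))) + 202) = 1/((-4492 + ((-150 + (1 - 2 + 8)) - 113666)) + 202) = 1/((-4492 + ((-150 + 7) - 113666)) + 202) = 1/((-4492 + (-143 - 113666)) + 202) = 1/((-4492 - 113809) + 202) = 1/(-118301 + 202) = 1/(-118099) = -1/118099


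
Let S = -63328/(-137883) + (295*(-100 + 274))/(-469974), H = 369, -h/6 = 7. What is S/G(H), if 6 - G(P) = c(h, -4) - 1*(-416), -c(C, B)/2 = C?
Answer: -130373443/183976459602 ≈ -0.00070864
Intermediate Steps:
h = -42 (h = -6*7 = -42)
c(C, B) = -2*C
G(P) = -494 (G(P) = 6 - (-2*(-42) - 1*(-416)) = 6 - (84 + 416) = 6 - 1*500 = 6 - 500 = -494)
S = 130373443/372421983 (S = -63328*(-1/137883) + (295*174)*(-1/469974) = 63328/137883 + 51330*(-1/469974) = 63328/137883 - 295/2701 = 130373443/372421983 ≈ 0.35007)
S/G(H) = (130373443/372421983)/(-494) = (130373443/372421983)*(-1/494) = -130373443/183976459602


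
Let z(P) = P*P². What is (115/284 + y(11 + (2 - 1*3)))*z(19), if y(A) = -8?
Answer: -14794863/284 ≈ -52095.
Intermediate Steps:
z(P) = P³
(115/284 + y(11 + (2 - 1*3)))*z(19) = (115/284 - 8)*19³ = (115*(1/284) - 8)*6859 = (115/284 - 8)*6859 = -2157/284*6859 = -14794863/284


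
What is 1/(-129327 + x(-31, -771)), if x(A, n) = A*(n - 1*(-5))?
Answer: -1/105581 ≈ -9.4714e-6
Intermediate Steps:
x(A, n) = A*(5 + n) (x(A, n) = A*(n + 5) = A*(5 + n))
1/(-129327 + x(-31, -771)) = 1/(-129327 - 31*(5 - 771)) = 1/(-129327 - 31*(-766)) = 1/(-129327 + 23746) = 1/(-105581) = -1/105581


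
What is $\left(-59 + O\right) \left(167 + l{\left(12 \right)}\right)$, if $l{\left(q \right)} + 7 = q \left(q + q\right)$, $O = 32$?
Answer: $-12096$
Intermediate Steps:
$l{\left(q \right)} = -7 + 2 q^{2}$ ($l{\left(q \right)} = -7 + q \left(q + q\right) = -7 + q 2 q = -7 + 2 q^{2}$)
$\left(-59 + O\right) \left(167 + l{\left(12 \right)}\right) = \left(-59 + 32\right) \left(167 - \left(7 - 2 \cdot 12^{2}\right)\right) = - 27 \left(167 + \left(-7 + 2 \cdot 144\right)\right) = - 27 \left(167 + \left(-7 + 288\right)\right) = - 27 \left(167 + 281\right) = \left(-27\right) 448 = -12096$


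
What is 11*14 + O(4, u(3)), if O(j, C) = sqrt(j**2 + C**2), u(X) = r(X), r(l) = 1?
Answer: 154 + sqrt(17) ≈ 158.12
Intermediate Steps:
u(X) = 1
O(j, C) = sqrt(C**2 + j**2)
11*14 + O(4, u(3)) = 11*14 + sqrt(1**2 + 4**2) = 154 + sqrt(1 + 16) = 154 + sqrt(17)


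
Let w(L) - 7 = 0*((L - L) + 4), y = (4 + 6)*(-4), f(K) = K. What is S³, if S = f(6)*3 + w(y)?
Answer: 15625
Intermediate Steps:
y = -40 (y = 10*(-4) = -40)
w(L) = 7 (w(L) = 7 + 0*((L - L) + 4) = 7 + 0*(0 + 4) = 7 + 0*4 = 7 + 0 = 7)
S = 25 (S = 6*3 + 7 = 18 + 7 = 25)
S³ = 25³ = 15625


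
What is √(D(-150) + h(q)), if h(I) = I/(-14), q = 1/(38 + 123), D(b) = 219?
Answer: 5*√908270/322 ≈ 14.799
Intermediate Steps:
q = 1/161 ≈ 0.0062112
h(I) = -I/14 (h(I) = I*(-1/14) = -I/14)
√(D(-150) + h(q)) = √(219 - 1/14*1/161) = √(219 - 1/2254) = √(493625/2254) = 5*√908270/322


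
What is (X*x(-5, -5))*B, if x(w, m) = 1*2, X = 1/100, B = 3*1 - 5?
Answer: -1/25 ≈ -0.040000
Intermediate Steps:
B = -2 (B = 3 - 5 = -2)
X = 1/100 ≈ 0.010000
x(w, m) = 2
(X*x(-5, -5))*B = ((1/100)*2)*(-2) = (1/50)*(-2) = -1/25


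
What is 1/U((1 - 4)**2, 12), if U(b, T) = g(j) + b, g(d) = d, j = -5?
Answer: 1/4 ≈ 0.25000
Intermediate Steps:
U(b, T) = -5 + b
1/U((1 - 4)**2, 12) = 1/(-5 + (1 - 4)**2) = 1/(-5 + (-3)**2) = 1/(-5 + 9) = 1/4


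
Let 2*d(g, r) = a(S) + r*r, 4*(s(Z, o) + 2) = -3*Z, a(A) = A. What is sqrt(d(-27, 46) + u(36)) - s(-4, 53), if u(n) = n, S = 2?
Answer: -1 + sqrt(1095) ≈ 32.091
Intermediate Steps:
s(Z, o) = -2 - 3*Z/4 (s(Z, o) = -2 + (-3*Z)/4 = -2 - 3*Z/4)
d(g, r) = 1 + r**2/2 (d(g, r) = (2 + r*r)/2 = (2 + r**2)/2 = 1 + r**2/2)
sqrt(d(-27, 46) + u(36)) - s(-4, 53) = sqrt((1 + (1/2)*46**2) + 36) - (-2 - 3/4*(-4)) = sqrt((1 + (1/2)*2116) + 36) - (-2 + 3) = sqrt((1 + 1058) + 36) - 1*1 = sqrt(1059 + 36) - 1 = sqrt(1095) - 1 = -1 + sqrt(1095)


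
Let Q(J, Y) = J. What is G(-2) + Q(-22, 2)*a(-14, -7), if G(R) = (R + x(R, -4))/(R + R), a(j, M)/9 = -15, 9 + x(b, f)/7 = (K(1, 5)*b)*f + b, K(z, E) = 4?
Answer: 11735/4 ≈ 2933.8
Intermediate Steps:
x(b, f) = -63 + 7*b + 28*b*f (x(b, f) = -63 + 7*((4*b)*f + b) = -63 + 7*(4*b*f + b) = -63 + 7*(b + 4*b*f) = -63 + (7*b + 28*b*f) = -63 + 7*b + 28*b*f)
a(j, M) = -135 (a(j, M) = 9*(-15) = -135)
G(R) = (-63 - 104*R)/(2*R) (G(R) = (R + (-63 + 7*R + 28*R*(-4)))/(R + R) = (R + (-63 + 7*R - 112*R))/((2*R)) = (R + (-63 - 105*R))*(1/(2*R)) = (-63 - 104*R)*(1/(2*R)) = (-63 - 104*R)/(2*R))
G(-2) + Q(-22, 2)*a(-14, -7) = (-52 - 63/2/(-2)) - 22*(-135) = (-52 - 63/2*(-1/2)) + 2970 = (-52 + 63/4) + 2970 = -145/4 + 2970 = 11735/4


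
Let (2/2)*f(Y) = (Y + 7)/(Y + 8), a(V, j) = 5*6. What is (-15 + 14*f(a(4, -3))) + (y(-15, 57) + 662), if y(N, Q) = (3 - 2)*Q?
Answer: 13635/19 ≈ 717.63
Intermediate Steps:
a(V, j) = 30
f(Y) = (7 + Y)/(8 + Y) (f(Y) = (Y + 7)/(Y + 8) = (7 + Y)/(8 + Y))
y(N, Q) = Q (y(N, Q) = 1*Q = Q)
(-15 + 14*f(a(4, -3))) + (y(-15, 57) + 662) = (-15 + 14*((7 + 30)/(8 + 30))) + (57 + 662) = (-15 + 14*(37/38)) + 719 = (-15 + 259/19) + 719 = -26/19 + 719 = 13635/19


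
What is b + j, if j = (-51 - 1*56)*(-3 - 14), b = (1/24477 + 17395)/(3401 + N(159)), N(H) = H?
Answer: 19866252212/10892265 ≈ 1823.9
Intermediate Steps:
b = 53222177/10892265 (b = (1/24477 + 17395)/(3401 + 159) = (1/24477 + 17395)/3560 = (425777416/24477)*(1/3560) = 53222177/10892265 ≈ 4.8862)
j = 1819 (j = (-51 - 56)*(-17) = -107*(-17) = 1819)
b + j = 53222177/10892265 + 1819 = 19866252212/10892265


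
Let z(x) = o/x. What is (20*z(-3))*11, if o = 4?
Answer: -880/3 ≈ -293.33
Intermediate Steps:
z(x) = 4/x
(20*z(-3))*11 = (20*(4/(-3)))*11 = (20*(4*(-⅓)))*11 = (20*(-4/3))*11 = -80/3*11 = -880/3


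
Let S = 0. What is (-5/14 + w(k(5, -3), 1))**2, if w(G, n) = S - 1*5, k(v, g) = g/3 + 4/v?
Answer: 5625/196 ≈ 28.699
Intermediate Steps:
k(v, g) = 4/v + g/3 (k(v, g) = g*(1/3) + 4/v = g/3 + 4/v = 4/v + g/3)
w(G, n) = -5 (w(G, n) = 0 - 1*5 = 0 - 5 = -5)
(-5/14 + w(k(5, -3), 1))**2 = (-5/14 - 5)**2 = (-75/14)**2 = 5625/196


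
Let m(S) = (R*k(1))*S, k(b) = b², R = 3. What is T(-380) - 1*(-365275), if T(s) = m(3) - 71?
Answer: 365213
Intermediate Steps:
m(S) = 3*S (m(S) = (3*1²)*S = (3*1)*S = 3*S)
T(s) = -62 (T(s) = 3*3 - 71 = 9 - 71 = -62)
T(-380) - 1*(-365275) = -62 - 1*(-365275) = -62 + 365275 = 365213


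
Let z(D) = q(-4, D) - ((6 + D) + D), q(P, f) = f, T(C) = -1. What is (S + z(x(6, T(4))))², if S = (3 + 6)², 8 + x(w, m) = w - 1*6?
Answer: 6889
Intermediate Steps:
x(w, m) = -14 + w (x(w, m) = -8 + (w - 1*6) = -8 + (w - 6) = -8 + (-6 + w) = -14 + w)
S = 81 (S = 9² = 81)
z(D) = -6 - D (z(D) = D - ((6 + D) + D) = D - (6 + 2*D) = D + (-6 - 2*D) = -6 - D)
(S + z(x(6, T(4))))² = (81 + (-6 - (-14 + 6)))² = (81 + (-6 - 1*(-8)))² = (81 + (-6 + 8))² = (81 + 2)² = 83² = 6889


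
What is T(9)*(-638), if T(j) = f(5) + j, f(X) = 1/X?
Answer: -29348/5 ≈ -5869.6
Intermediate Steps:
T(j) = ⅕ + j (T(j) = 1/5 + j = ⅕ + j)
T(9)*(-638) = (⅕ + 9)*(-638) = (46/5)*(-638) = -29348/5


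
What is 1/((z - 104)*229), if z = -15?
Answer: -1/27251 ≈ -3.6696e-5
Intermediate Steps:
1/((z - 104)*229) = 1/((-15 - 104)*229) = 1/(-119*229) = 1/(-27251) = -1/27251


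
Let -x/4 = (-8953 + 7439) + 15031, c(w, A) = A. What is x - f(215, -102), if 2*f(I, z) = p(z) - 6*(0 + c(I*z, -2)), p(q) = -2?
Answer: -54073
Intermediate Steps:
f(I, z) = 5 (f(I, z) = (-2 - 6*(0 - 2))/2 = (-2 - 6*(-2))/2 = (-2 + 12)/2 = (½)*10 = 5)
x = -54068 (x = -4*((-8953 + 7439) + 15031) = -4*(-1514 + 15031) = -4*13517 = -54068)
x - f(215, -102) = -54068 - 1*5 = -54068 - 5 = -54073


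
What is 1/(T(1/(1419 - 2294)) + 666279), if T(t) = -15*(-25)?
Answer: 1/666654 ≈ 1.5000e-6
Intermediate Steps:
T(t) = 375
1/(T(1/(1419 - 2294)) + 666279) = 1/(375 + 666279) = 1/666654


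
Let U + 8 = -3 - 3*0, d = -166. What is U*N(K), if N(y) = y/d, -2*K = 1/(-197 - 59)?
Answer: 11/84992 ≈ 0.00012942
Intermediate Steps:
K = 1/512 (K = -1/(2*(-197 - 59)) = -½/(-256) = -½*(-1/256) = 1/512 ≈ 0.0019531)
U = -11 (U = -8 + (-3 - 3*0) = -8 + (-3 + 0) = -8 - 3 = -11)
N(y) = -y/166 (N(y) = y/(-166) = y*(-1/166) = -y/166)
U*N(K) = -(-11)/(166*512) = -11*(-1/84992) = 11/84992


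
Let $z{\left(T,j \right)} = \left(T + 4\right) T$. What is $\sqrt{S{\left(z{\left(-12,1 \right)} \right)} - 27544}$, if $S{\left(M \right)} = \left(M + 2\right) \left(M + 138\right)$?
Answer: $2 i \sqrt{1153} \approx 67.912 i$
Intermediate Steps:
$z{\left(T,j \right)} = T \left(4 + T\right)$ ($z{\left(T,j \right)} = \left(4 + T\right) T = T \left(4 + T\right)$)
$S{\left(M \right)} = \left(2 + M\right) \left(138 + M\right)$
$\sqrt{S{\left(z{\left(-12,1 \right)} \right)} - 27544} = \sqrt{\left(276 + \left(- 12 \left(4 - 12\right)\right)^{2} + 140 \left(- 12 \left(4 - 12\right)\right)\right) - 27544} = \sqrt{\left(276 + \left(\left(-12\right) \left(-8\right)\right)^{2} + 140 \left(\left(-12\right) \left(-8\right)\right)\right) - 27544} = \sqrt{\left(276 + 96^{2} + 140 \cdot 96\right) - 27544} = \sqrt{\left(276 + 9216 + 13440\right) - 27544} = \sqrt{22932 - 27544} = \sqrt{-4612} = 2 i \sqrt{1153}$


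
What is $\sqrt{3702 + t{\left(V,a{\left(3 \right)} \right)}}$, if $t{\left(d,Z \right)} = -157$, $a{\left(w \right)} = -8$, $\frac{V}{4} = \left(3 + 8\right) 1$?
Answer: $\sqrt{3545} \approx 59.54$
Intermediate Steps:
$V = 44$ ($V = 4 \left(3 + 8\right) 1 = 4 \cdot 11 \cdot 1 = 4 \cdot 11 = 44$)
$\sqrt{3702 + t{\left(V,a{\left(3 \right)} \right)}} = \sqrt{3702 - 157} = \sqrt{3545}$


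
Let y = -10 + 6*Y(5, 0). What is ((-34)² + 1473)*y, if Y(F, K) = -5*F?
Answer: -420640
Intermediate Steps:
y = -160 (y = -10 + 6*(-5*5) = -10 + 6*(-25) = -10 - 150 = -160)
((-34)² + 1473)*y = ((-34)² + 1473)*(-160) = (1156 + 1473)*(-160) = 2629*(-160) = -420640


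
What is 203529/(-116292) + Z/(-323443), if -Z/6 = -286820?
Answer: -88653086329/12537944452 ≈ -7.0708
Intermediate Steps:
Z = 1720920 (Z = -6*(-286820) = 1720920)
203529/(-116292) + Z/(-323443) = 203529/(-116292) + 1720920/(-323443) = 203529*(-1/116292) + 1720920*(-1/323443) = -67843/38764 - 1720920/323443 = -88653086329/12537944452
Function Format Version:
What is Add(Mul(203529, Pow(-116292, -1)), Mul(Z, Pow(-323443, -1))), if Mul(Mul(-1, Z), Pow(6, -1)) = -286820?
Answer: Rational(-88653086329, 12537944452) ≈ -7.0708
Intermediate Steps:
Z = 1720920 (Z = Mul(-6, -286820) = 1720920)
Add(Mul(203529, Pow(-116292, -1)), Mul(Z, Pow(-323443, -1))) = Add(Mul(203529, Pow(-116292, -1)), Mul(1720920, Pow(-323443, -1))) = Add(Mul(203529, Rational(-1, 116292)), Mul(1720920, Rational(-1, 323443))) = Add(Rational(-67843, 38764), Rational(-1720920, 323443)) = Rational(-88653086329, 12537944452)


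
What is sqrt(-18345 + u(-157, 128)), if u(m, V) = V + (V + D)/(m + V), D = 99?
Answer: 2*I*sqrt(3831770)/29 ≈ 135.0*I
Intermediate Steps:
u(m, V) = V + (99 + V)/(V + m) (u(m, V) = V + (V + 99)/(m + V) = V + (99 + V)/(V + m))
sqrt(-18345 + u(-157, 128)) = sqrt(-18345 + (99 + 128 + 128**2 + 128*(-157))/(128 - 157)) = sqrt(-18345 + (99 + 128 + 16384 - 20096)/(-29)) = sqrt(-18345 - 1/29*(-3485)) = sqrt(-18345 + 3485/29) = sqrt(-528520/29) = 2*I*sqrt(3831770)/29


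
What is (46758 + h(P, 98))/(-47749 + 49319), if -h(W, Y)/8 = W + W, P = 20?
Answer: 23219/785 ≈ 29.578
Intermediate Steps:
h(W, Y) = -16*W (h(W, Y) = -8*(W + W) = -16*W)
(46758 + h(P, 98))/(-47749 + 49319) = (46758 - 16*20)/(-47749 + 49319) = (46758 - 320)/1570 = 46438*(1/1570) = 23219/785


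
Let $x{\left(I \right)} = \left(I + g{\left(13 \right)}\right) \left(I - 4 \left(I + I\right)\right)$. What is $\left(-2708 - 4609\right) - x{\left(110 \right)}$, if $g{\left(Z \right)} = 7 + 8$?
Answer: $88933$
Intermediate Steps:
$g{\left(Z \right)} = 15$
$x{\left(I \right)} = - 7 I \left(15 + I\right)$ ($x{\left(I \right)} = \left(I + 15\right) \left(I - 4 \left(I + I\right)\right) = \left(15 + I\right) \left(I - 4 \cdot 2 I\right) = \left(15 + I\right) \left(I - 8 I\right) = \left(15 + I\right) \left(- 7 I\right) = - 7 I \left(15 + I\right)$)
$\left(-2708 - 4609\right) - x{\left(110 \right)} = \left(-2708 - 4609\right) - \left(-7\right) 110 \left(15 + 110\right) = -7317 - \left(-7\right) 110 \cdot 125 = -7317 - -96250 = -7317 + 96250 = 88933$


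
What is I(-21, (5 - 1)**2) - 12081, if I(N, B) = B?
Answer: -12065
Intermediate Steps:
I(-21, (5 - 1)**2) - 12081 = (5 - 1)**2 - 12081 = 4**2 - 12081 = 16 - 12081 = -12065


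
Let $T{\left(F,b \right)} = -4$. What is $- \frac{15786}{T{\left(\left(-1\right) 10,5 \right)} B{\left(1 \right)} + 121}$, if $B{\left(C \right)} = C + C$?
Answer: $- \frac{15786}{113} \approx -139.7$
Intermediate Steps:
$B{\left(C \right)} = 2 C$
$- \frac{15786}{T{\left(\left(-1\right) 10,5 \right)} B{\left(1 \right)} + 121} = - \frac{15786}{- 4 \cdot 2 \cdot 1 + 121} = - \frac{15786}{\left(-4\right) 2 + 121} = - \frac{15786}{-8 + 121} = - \frac{15786}{113}$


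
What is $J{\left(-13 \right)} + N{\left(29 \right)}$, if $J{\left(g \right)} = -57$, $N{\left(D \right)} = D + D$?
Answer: $1$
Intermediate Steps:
$N{\left(D \right)} = 2 D$
$J{\left(-13 \right)} + N{\left(29 \right)} = -57 + 2 \cdot 29 = -57 + 58 = 1$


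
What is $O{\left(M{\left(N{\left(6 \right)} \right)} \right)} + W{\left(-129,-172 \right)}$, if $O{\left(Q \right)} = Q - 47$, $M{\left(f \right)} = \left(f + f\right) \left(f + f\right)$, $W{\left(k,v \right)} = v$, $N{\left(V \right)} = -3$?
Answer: $-183$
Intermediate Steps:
$M{\left(f \right)} = 4 f^{2}$ ($M{\left(f \right)} = 2 f 2 f = 4 f^{2}$)
$O{\left(Q \right)} = -47 + Q$ ($O{\left(Q \right)} = Q - 47 = -47 + Q$)
$O{\left(M{\left(N{\left(6 \right)} \right)} \right)} + W{\left(-129,-172 \right)} = \left(-47 + 4 \left(-3\right)^{2}\right) - 172 = \left(-47 + 4 \cdot 9\right) - 172 = \left(-47 + 36\right) - 172 = -11 - 172 = -183$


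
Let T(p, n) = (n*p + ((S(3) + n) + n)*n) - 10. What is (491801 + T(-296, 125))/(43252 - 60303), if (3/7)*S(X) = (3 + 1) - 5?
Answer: -1457248/51153 ≈ -28.488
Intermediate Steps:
S(X) = -7/3 (S(X) = 7*((3 + 1) - 5)/3 = 7*(4 - 5)/3 = (7/3)*(-1) = -7/3)
T(p, n) = -10 + n*p + n*(-7/3 + 2*n) (T(p, n) = (n*p + ((-7/3 + n) + n)*n) - 10 = (n*p + (-7/3 + 2*n)*n) - 10 = (n*p + n*(-7/3 + 2*n)) - 10 = -10 + n*p + n*(-7/3 + 2*n))
(491801 + T(-296, 125))/(43252 - 60303) = (491801 + (-10 + 2*125**2 - 7/3*125 + 125*(-296)))/(43252 - 60303) = (491801 + (-10 + 2*15625 - 875/3 - 37000))/(-17051) = (491801 + (-10 + 31250 - 875/3 - 37000))*(-1/17051) = (491801 - 18155/3)*(-1/17051) = (1457248/3)*(-1/17051) = -1457248/51153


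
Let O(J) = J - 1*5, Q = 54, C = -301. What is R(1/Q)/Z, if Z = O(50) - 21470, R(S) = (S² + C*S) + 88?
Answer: -48071/12495060 ≈ -0.0038472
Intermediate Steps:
O(J) = -5 + J (O(J) = J - 5 = -5 + J)
R(S) = 88 + S² - 301*S (R(S) = (S² - 301*S) + 88 = 88 + S² - 301*S)
Z = -21425 (Z = (-5 + 50) - 21470 = 45 - 21470 = -21425)
R(1/Q)/Z = (88 + (1/54)² - 301/54)/(-21425) = (88 + (1/54)² - 301*1/54)*(-1/21425) = (88 + 1/2916 - 301/54)*(-1/21425) = (240355/2916)*(-1/21425) = -48071/12495060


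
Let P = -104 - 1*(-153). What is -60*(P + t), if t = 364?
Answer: -24780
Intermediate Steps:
P = 49 (P = -104 + 153 = 49)
-60*(P + t) = -60*(49 + 364) = -60*413 = -24780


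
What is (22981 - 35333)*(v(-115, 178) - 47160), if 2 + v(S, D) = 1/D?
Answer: 51846500960/89 ≈ 5.8255e+8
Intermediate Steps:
v(S, D) = -2 + 1/D
(22981 - 35333)*(v(-115, 178) - 47160) = (22981 - 35333)*((-2 + 1/178) - 47160) = -12352*((-2 + 1/178) - 47160) = -12352*(-355/178 - 47160) = -12352*(-8394835/178) = 51846500960/89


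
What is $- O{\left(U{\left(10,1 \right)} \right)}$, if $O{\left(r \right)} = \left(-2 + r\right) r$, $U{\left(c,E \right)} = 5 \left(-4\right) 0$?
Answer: $0$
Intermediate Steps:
$U{\left(c,E \right)} = 0$ ($U{\left(c,E \right)} = \left(-20\right) 0 = 0$)
$O{\left(r \right)} = r \left(-2 + r\right)$
$- O{\left(U{\left(10,1 \right)} \right)} = - 0 \left(-2 + 0\right) = - 0 \left(-2\right) = \left(-1\right) 0 = 0$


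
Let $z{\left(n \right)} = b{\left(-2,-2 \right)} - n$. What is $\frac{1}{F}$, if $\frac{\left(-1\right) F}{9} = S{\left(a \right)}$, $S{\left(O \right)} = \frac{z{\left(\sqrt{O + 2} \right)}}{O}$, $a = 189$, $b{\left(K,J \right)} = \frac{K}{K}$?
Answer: $\frac{21}{190} + \frac{21 \sqrt{191}}{190} \approx 1.638$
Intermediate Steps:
$b{\left(K,J \right)} = 1$
$z{\left(n \right)} = 1 - n$
$S{\left(O \right)} = \frac{1 - \sqrt{2 + O}}{O}$ ($S{\left(O \right)} = \frac{1 - \sqrt{O + 2}}{O} = \frac{1 - \sqrt{2 + O}}{O}$)
$F = - \frac{1}{21} + \frac{\sqrt{191}}{21}$ ($F = - 9 \frac{1 - \sqrt{2 + 189}}{189} = - 9 \frac{1 - \sqrt{191}}{189} = - 9 \left(\frac{1}{189} - \frac{\sqrt{191}}{189}\right) = - \frac{1}{21} + \frac{\sqrt{191}}{21} \approx 0.61049$)
$\frac{1}{F} = \frac{1}{- \frac{1}{21} + \frac{\sqrt{191}}{21}}$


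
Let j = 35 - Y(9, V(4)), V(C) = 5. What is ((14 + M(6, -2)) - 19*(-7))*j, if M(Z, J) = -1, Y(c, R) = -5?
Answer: 5840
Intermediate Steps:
j = 40 (j = 35 - 1*(-5) = 35 + 5 = 40)
((14 + M(6, -2)) - 19*(-7))*j = ((14 - 1) - 19*(-7))*40 = (13 + 133)*40 = 146*40 = 5840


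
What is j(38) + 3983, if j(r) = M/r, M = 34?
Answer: 75694/19 ≈ 3983.9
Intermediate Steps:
j(r) = 34/r
j(38) + 3983 = 34/38 + 3983 = 34*(1/38) + 3983 = 17/19 + 3983 = 75694/19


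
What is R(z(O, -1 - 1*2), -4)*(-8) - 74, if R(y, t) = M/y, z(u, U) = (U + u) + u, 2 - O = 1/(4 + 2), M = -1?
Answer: -62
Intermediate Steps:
O = 11/6 (O = 2 - 1/(4 + 2) = 2 - 1/6 = 2 - 1*⅙ = 2 - ⅙ = 11/6 ≈ 1.8333)
z(u, U) = U + 2*u
R(y, t) = -1/y
R(z(O, -1 - 1*2), -4)*(-8) - 74 = -1/((-1 - 1*2) + 2*(11/6))*(-8) - 74 = -1/((-1 - 2) + 11/3)*(-8) - 74 = -1/(-3 + 11/3)*(-8) - 74 = -1/⅔*(-8) - 74 = -1*3/2*(-8) - 74 = -3/2*(-8) - 74 = 12 - 74 = -62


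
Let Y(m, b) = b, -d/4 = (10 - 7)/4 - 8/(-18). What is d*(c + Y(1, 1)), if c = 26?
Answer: -129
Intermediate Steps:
d = -43/9 (d = -4*((10 - 7)/4 - 8/(-18)) = -4*(3*(1/4) - 8*(-1/18)) = -4*(3/4 + 4/9) = -4*43/36 = -43/9 ≈ -4.7778)
d*(c + Y(1, 1)) = -43*(26 + 1)/9 = -43/9*27 = -129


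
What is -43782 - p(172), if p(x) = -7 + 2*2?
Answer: -43779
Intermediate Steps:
p(x) = -3 (p(x) = -7 + 4 = -3)
-43782 - p(172) = -43782 - 1*(-3) = -43782 + 3 = -43779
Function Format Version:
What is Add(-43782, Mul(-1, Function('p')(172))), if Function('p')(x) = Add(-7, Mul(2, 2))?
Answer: -43779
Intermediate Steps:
Function('p')(x) = -3 (Function('p')(x) = Add(-7, 4) = -3)
Add(-43782, Mul(-1, Function('p')(172))) = Add(-43782, Mul(-1, -3)) = Add(-43782, 3) = -43779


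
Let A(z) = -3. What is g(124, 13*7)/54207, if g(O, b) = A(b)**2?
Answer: 1/6023 ≈ 0.00016603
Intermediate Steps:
g(O, b) = 9 (g(O, b) = (-3)**2 = 9)
g(124, 13*7)/54207 = 9/54207 = 9*(1/54207) = 1/6023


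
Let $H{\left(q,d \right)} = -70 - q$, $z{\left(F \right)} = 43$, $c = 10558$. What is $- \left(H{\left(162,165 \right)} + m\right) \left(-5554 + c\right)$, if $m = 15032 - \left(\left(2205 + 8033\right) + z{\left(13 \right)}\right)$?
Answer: $-22613076$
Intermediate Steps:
$m = 4751$ ($m = 15032 - \left(\left(2205 + 8033\right) + 43\right) = 15032 - \left(10238 + 43\right) = 15032 - 10281 = 4751$)
$- \left(H{\left(162,165 \right)} + m\right) \left(-5554 + c\right) = - \left(\left(-70 - 162\right) + 4751\right) \left(-5554 + 10558\right) = - \left(\left(-70 - 162\right) + 4751\right) 5004 = - \left(-232 + 4751\right) 5004 = - 4519 \cdot 5004 = \left(-1\right) 22613076 = -22613076$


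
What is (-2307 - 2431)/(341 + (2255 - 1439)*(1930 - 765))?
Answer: -206/41347 ≈ -0.0049822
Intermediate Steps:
(-2307 - 2431)/(341 + (2255 - 1439)*(1930 - 765)) = -4738/(341 + 816*1165) = -4738/(341 + 950640) = -4738/950981 = -4738*1/950981 = -206/41347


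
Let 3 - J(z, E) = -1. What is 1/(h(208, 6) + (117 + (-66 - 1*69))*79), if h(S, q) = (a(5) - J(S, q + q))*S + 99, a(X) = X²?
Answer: 1/3045 ≈ 0.00032841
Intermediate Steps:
J(z, E) = 4 (J(z, E) = 3 - 1*(-1) = 3 + 1 = 4)
h(S, q) = 99 + 21*S (h(S, q) = (5² - 1*4)*S + 99 = (25 - 4)*S + 99 = 21*S + 99 = 99 + 21*S)
1/(h(208, 6) + (117 + (-66 - 1*69))*79) = 1/((99 + 21*208) + (117 + (-66 - 1*69))*79) = 1/((99 + 4368) + (117 + (-66 - 69))*79) = 1/(4467 + (117 - 135)*79) = 1/(4467 - 18*79) = 1/(4467 - 1422) = 1/3045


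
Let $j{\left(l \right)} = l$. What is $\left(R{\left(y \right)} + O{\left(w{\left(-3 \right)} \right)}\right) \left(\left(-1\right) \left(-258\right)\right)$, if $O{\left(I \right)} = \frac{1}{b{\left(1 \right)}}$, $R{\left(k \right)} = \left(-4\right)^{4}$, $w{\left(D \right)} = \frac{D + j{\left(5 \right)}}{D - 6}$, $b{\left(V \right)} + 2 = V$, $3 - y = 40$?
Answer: $65790$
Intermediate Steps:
$y = -37$ ($y = 3 - 40 = -37$)
$b{\left(V \right)} = -2 + V$
$w{\left(D \right)} = \frac{5 + D}{-6 + D}$ ($w{\left(D \right)} = \frac{D + 5}{D - 6} = \frac{5 + D}{-6 + D}$)
$R{\left(k \right)} = 256$
$O{\left(I \right)} = -1$ ($O{\left(I \right)} = \frac{1}{-2 + 1} = \frac{1}{-1} = -1$)
$\left(R{\left(y \right)} + O{\left(w{\left(-3 \right)} \right)}\right) \left(\left(-1\right) \left(-258\right)\right) = \left(256 - 1\right) \left(\left(-1\right) \left(-258\right)\right) = 255 \cdot 258 = 65790$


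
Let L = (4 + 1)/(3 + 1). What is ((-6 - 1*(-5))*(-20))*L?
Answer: 25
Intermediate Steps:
L = 5/4 ≈ 1.2500
((-6 - 1*(-5))*(-20))*L = ((-6 - 1*(-5))*(-20))*(5/4) = ((-6 + 5)*(-20))*(5/4) = -1*(-20)*(5/4) = 20*(5/4) = 25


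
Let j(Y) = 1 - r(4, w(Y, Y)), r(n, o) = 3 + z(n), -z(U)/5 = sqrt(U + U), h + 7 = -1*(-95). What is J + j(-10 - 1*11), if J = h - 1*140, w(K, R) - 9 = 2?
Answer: -54 + 10*sqrt(2) ≈ -39.858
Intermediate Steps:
h = 88 (h = -7 - 1*(-95) = -7 + 95 = 88)
w(K, R) = 11 (w(K, R) = 9 + 2 = 11)
z(U) = -5*sqrt(2)*sqrt(U) (z(U) = -5*sqrt(U + U) = -5*sqrt(2)*sqrt(U))
J = -52 (J = 88 - 1*140 = 88 - 140 = -52)
r(n, o) = 3 - 5*sqrt(2)*sqrt(n)
j(Y) = -2 + 10*sqrt(2) (j(Y) = 1 - (3 - 5*sqrt(2)*sqrt(4)) = 1 - (3 - 5*sqrt(2)*2) = 1 - (3 - 10*sqrt(2)) = 1 + (-3 + 10*sqrt(2)) = -2 + 10*sqrt(2))
J + j(-10 - 1*11) = -52 + (-2 + 10*sqrt(2)) = -54 + 10*sqrt(2)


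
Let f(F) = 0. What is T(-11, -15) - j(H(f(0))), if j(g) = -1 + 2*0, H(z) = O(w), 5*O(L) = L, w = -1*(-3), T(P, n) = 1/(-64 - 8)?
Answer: 71/72 ≈ 0.98611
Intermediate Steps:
T(P, n) = -1/72 (T(P, n) = 1/(-72) = -1/72)
w = 3
O(L) = L/5
H(z) = ⅗ (H(z) = (⅕)*3 = ⅗)
j(g) = -1 (j(g) = -1 + 0 = -1)
T(-11, -15) - j(H(f(0))) = -1/72 - 1*(-1) = -1/72 + 1 = 71/72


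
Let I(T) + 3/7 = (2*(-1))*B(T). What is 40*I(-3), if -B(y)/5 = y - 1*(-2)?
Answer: -2920/7 ≈ -417.14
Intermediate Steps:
B(y) = -10 - 5*y (B(y) = -5*(y - 1*(-2)) = -5*(y + 2) = -5*(2 + y) = -10 - 5*y)
I(T) = 137/7 + 10*T (I(T) = -3/7 + (2*(-1))*(-10 - 5*T) = -3/7 - 2*(-10 - 5*T) = -3/7 + (20 + 10*T) = 137/7 + 10*T)
40*I(-3) = 40*(137/7 + 10*(-3)) = 40*(137/7 - 30) = 40*(-73/7) = -2920/7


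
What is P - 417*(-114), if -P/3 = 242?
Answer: 46812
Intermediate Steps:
P = -726 (P = -3*242 = -726)
P - 417*(-114) = -726 - 417*(-114) = -726 + 47538 = 46812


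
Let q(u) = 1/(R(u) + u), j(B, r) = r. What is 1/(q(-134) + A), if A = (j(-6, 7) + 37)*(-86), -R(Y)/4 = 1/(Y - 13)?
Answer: -19694/74522243 ≈ -0.00026427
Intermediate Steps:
R(Y) = -4/(-13 + Y) (R(Y) = -4/(Y - 13) = -4/(-13 + Y))
q(u) = 1/(u - 4/(-13 + u)) (q(u) = 1/(-4/(-13 + u) + u) = 1/(u - 4/(-13 + u)))
A = -3784 (A = (7 + 37)*(-86) = 44*(-86) = -3784)
1/(q(-134) + A) = 1/((-13 - 134)/(-4 - 134*(-13 - 134)) - 3784) = 1/(-147/(-4 - 134*(-147)) - 3784) = 1/(-147/(-4 + 19698) - 3784) = 1/(-147/19694 - 3784) = 1/(-74522243/19694) = -19694/74522243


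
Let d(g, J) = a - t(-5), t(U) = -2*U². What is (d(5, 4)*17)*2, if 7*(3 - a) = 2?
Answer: 12546/7 ≈ 1792.3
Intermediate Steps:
a = 19/7 (a = 3 - ⅐*2 = 3 - 2/7 = 19/7 ≈ 2.7143)
d(g, J) = 369/7 (d(g, J) = 19/7 - (-2)*(-5)² = 19/7 - (-2)*25 = 19/7 - 1*(-50) = 19/7 + 50 = 369/7)
(d(5, 4)*17)*2 = ((369/7)*17)*2 = (6273/7)*2 = 12546/7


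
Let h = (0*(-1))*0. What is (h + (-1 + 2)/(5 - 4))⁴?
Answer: 1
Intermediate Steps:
h = 0 (h = 0*0 = 0)
(h + (-1 + 2)/(5 - 4))⁴ = (0 + (-1 + 2)/(5 - 4))⁴ = (0 + 1/1)⁴ = (0 + 1*1)⁴ = (0 + 1)⁴ = 1⁴ = 1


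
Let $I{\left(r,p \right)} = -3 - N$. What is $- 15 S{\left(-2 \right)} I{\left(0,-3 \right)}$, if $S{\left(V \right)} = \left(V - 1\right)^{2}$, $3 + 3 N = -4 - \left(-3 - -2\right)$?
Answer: $135$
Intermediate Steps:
$N = -2$ ($N = -1 + \frac{-4 - \left(-3 - -2\right)}{3} = -1 + \frac{-4 - \left(-3 + 2\right)}{3} = -1 + \frac{-4 - -1}{3} = -1 + \frac{-4 + 1}{3} = -1 + \frac{1}{3} \left(-3\right) = -1 - 1 = -2$)
$I{\left(r,p \right)} = -1$ ($I{\left(r,p \right)} = -3 - -2 = -3 + 2 = -1$)
$S{\left(V \right)} = \left(-1 + V\right)^{2}$
$- 15 S{\left(-2 \right)} I{\left(0,-3 \right)} = - 15 \left(-1 - 2\right)^{2} \left(-1\right) = - 15 \left(-3\right)^{2} \left(-1\right) = \left(-15\right) 9 \left(-1\right) = \left(-135\right) \left(-1\right) = 135$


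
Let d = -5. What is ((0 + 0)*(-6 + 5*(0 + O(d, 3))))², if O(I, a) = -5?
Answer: 0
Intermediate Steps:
((0 + 0)*(-6 + 5*(0 + O(d, 3))))² = ((0 + 0)*(-6 + 5*(0 - 5)))² = (0*(-6 + 5*(-5)))² = (0*(-6 - 25))² = (0*(-31))² = 0² = 0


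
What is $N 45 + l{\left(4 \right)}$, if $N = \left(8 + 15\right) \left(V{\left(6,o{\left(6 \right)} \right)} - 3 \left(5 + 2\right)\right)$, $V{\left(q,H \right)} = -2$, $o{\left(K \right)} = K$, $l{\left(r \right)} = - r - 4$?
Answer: $-23813$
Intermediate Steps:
$l{\left(r \right)} = -4 - r$
$N = -529$ ($N = \left(8 + 15\right) \left(-2 - 3 \left(5 + 2\right)\right) = 23 \left(-2 - 21\right) = 23 \left(-23\right) = -529$)
$N 45 + l{\left(4 \right)} = \left(-529\right) 45 - 8 = -23805 - 8 = -23813$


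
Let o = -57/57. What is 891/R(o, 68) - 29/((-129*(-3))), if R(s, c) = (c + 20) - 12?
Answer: 342613/29412 ≈ 11.649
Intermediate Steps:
o = -1 (o = -57*1/57 = -1)
R(s, c) = 8 + c (R(s, c) = (20 + c) - 12 = 8 + c)
891/R(o, 68) - 29/((-129*(-3))) = 891/(8 + 68) - 29/((-129*(-3))) = 891/76 - 29/387 = 342613/29412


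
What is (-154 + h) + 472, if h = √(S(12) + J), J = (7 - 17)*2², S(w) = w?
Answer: 318 + 2*I*√7 ≈ 318.0 + 5.2915*I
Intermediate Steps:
J = -40 (J = -10*4 = -40)
h = 2*I*√7 (h = √(12 - 40) = √(-28) = 2*I*√7 ≈ 5.2915*I)
(-154 + h) + 472 = (-154 + 2*I*√7) + 472 = 318 + 2*I*√7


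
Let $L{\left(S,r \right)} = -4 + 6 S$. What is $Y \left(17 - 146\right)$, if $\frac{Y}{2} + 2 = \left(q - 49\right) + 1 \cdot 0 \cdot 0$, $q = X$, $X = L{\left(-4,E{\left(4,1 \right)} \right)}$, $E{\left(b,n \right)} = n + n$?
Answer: $20382$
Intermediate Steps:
$E{\left(b,n \right)} = 2 n$
$X = -28$ ($X = -4 + 6 \left(-4\right) = -4 - 24 = -28$)
$q = -28$
$Y = -158$ ($Y = -4 + 2 \left(\left(-28 - 49\right) + 1 \cdot 0 \cdot 0\right) = -4 + 2 \left(-77 + 0 \cdot 0\right) = -4 + 2 \left(-77 + 0\right) = -4 + 2 \left(-77\right) = -4 - 154 = -158$)
$Y \left(17 - 146\right) = - 158 \left(17 - 146\right) = \left(-158\right) \left(-129\right) = 20382$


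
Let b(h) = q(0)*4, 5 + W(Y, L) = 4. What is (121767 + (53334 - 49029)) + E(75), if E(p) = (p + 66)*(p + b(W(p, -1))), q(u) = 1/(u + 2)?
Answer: 136929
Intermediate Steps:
q(u) = 1/(2 + u)
W(Y, L) = -1 (W(Y, L) = -5 + 4 = -1)
b(h) = 2 (b(h) = 4/(2 + 0) = 4/2 = (1/2)*4 = 2)
E(p) = (2 + p)*(66 + p) (E(p) = (p + 66)*(p + 2) = (66 + p)*(2 + p) = (2 + p)*(66 + p))
(121767 + (53334 - 49029)) + E(75) = (121767 + (53334 - 49029)) + (132 + 75**2 + 68*75) = (121767 + 4305) + (132 + 5625 + 5100) = 126072 + 10857 = 136929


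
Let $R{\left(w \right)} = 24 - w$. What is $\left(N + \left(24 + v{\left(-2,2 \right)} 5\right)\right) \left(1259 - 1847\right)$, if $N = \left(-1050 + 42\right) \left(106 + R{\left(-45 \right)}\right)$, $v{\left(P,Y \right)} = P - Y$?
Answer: $103720848$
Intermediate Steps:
$N = -176400$ ($N = \left(-1050 + 42\right) \left(106 + \left(24 - -45\right)\right) = - 1008 \left(106 + \left(24 + 45\right)\right) = - 1008 \left(106 + 69\right) = \left(-1008\right) 175 = -176400$)
$\left(N + \left(24 + v{\left(-2,2 \right)} 5\right)\right) \left(1259 - 1847\right) = \left(-176400 + \left(24 + \left(-2 - 2\right) 5\right)\right) \left(1259 - 1847\right) = \left(-176400 + \left(24 + \left(-2 - 2\right) 5\right)\right) \left(-588\right) = \left(-176400 + \left(24 - 20\right)\right) \left(-588\right) = \left(-176400 + 4\right) \left(-588\right) = \left(-176396\right) \left(-588\right) = 103720848$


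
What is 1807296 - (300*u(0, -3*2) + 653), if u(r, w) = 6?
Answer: 1804843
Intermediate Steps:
1807296 - (300*u(0, -3*2) + 653) = 1807296 - (300*6 + 653) = 1807296 - (1800 + 653) = 1807296 - 1*2453 = 1807296 - 2453 = 1804843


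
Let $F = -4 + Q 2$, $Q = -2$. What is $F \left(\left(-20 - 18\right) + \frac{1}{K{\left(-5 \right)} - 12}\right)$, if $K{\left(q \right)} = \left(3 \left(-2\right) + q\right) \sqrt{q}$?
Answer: $\frac{227792}{749} - \frac{88 i \sqrt{5}}{749} \approx 304.13 - 0.26272 i$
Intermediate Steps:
$F = -8$ ($F = -4 - 4 = -8$)
$K{\left(q \right)} = \sqrt{q} \left(-6 + q\right)$ ($K{\left(q \right)} = \left(-6 + q\right) \sqrt{q} = \sqrt{q} \left(-6 + q\right)$)
$F \left(\left(-20 - 18\right) + \frac{1}{K{\left(-5 \right)} - 12}\right) = - 8 \left(\left(-20 - 18\right) + \frac{1}{\sqrt{-5} \left(-6 - 5\right) - 12}\right) = - 8 \left(\left(-20 - 18\right) + \frac{1}{i \sqrt{5} \left(-11\right) - 12}\right) = - 8 \left(-38 + \frac{1}{- 11 i \sqrt{5} - 12}\right) = - 8 \left(-38 + \frac{1}{-12 - 11 i \sqrt{5}}\right) = 304 - \frac{8}{-12 - 11 i \sqrt{5}}$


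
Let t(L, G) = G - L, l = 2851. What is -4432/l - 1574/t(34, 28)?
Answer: 2230441/8553 ≈ 260.78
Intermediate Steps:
-4432/l - 1574/t(34, 28) = -4432/2851 - 1574/(28 - 1*34) = -4432*1/2851 - 1574/(28 - 34) = -4432/2851 - 1574/(-6) = -4432/2851 - 1574*(-⅙) = -4432/2851 + 787/3 = 2230441/8553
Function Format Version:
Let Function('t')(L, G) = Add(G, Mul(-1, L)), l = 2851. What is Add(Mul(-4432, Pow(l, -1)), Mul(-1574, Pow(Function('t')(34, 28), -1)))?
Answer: Rational(2230441, 8553) ≈ 260.78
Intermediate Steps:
Add(Mul(-4432, Pow(l, -1)), Mul(-1574, Pow(Function('t')(34, 28), -1))) = Add(Mul(-4432, Pow(2851, -1)), Mul(-1574, Pow(Add(28, Mul(-1, 34)), -1))) = Add(Mul(-4432, Rational(1, 2851)), Mul(-1574, Pow(Add(28, -34), -1))) = Add(Rational(-4432, 2851), Mul(-1574, Pow(-6, -1))) = Add(Rational(-4432, 2851), Mul(-1574, Rational(-1, 6))) = Add(Rational(-4432, 2851), Rational(787, 3)) = Rational(2230441, 8553)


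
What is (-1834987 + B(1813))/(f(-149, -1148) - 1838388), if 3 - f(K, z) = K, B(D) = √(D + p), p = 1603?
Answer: 1834987/1838236 - √854/919118 ≈ 0.99820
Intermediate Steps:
B(D) = √(1603 + D) (B(D) = √(D + 1603) = √(1603 + D))
f(K, z) = 3 - K
(-1834987 + B(1813))/(f(-149, -1148) - 1838388) = (-1834987 + √(1603 + 1813))/((3 - 1*(-149)) - 1838388) = (-1834987 + √3416)/((3 + 149) - 1838388) = (-1834987 + 2*√854)/(152 - 1838388) = (-1834987 + 2*√854)/(-1838236) = (-1834987 + 2*√854)*(-1/1838236) = 1834987/1838236 - √854/919118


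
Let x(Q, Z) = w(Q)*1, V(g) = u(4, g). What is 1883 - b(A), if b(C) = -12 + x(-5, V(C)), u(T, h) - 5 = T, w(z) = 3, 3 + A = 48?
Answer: 1892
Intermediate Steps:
A = 45 (A = -3 + 48 = 45)
u(T, h) = 5 + T
V(g) = 9 (V(g) = 5 + 4 = 9)
x(Q, Z) = 3 (x(Q, Z) = 3*1 = 3)
b(C) = -9 (b(C) = -12 + 3 = -9)
1883 - b(A) = 1883 - 1*(-9) = 1883 + 9 = 1892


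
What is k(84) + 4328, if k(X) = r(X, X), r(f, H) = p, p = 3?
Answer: 4331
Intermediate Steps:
r(f, H) = 3
k(X) = 3
k(84) + 4328 = 3 + 4328 = 4331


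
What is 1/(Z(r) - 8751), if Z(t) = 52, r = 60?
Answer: -1/8699 ≈ -0.00011496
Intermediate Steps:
1/(Z(r) - 8751) = 1/(52 - 8751) = 1/(-8699) = -1/8699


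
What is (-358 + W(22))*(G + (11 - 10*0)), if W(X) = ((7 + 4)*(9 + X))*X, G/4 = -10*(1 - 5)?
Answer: 1221624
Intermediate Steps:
G = 160 (G = 4*(-10*(1 - 5)) = 4*(-10*(-4)) = 4*40 = 160)
W(X) = X*(99 + 11*X) (W(X) = (11*(9 + X))*X = (99 + 11*X)*X = X*(99 + 11*X))
(-358 + W(22))*(G + (11 - 10*0)) = (-358 + 11*22*(9 + 22))*(160 + (11 - 10*0)) = (-358 + 11*22*31)*(160 + (11 + 0)) = (-358 + 7502)*(160 + 11) = 7144*171 = 1221624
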